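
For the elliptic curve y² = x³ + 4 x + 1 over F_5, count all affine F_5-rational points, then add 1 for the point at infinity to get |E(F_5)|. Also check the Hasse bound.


Affine points = {(0, 1), (0, 4), (1, 1), (1, 4), (3, 0), (4, 1), (4, 4)}; affine count = 7; |E(F_5)| = 8.

Discriminant check: Δ ∝ 4a³ + 27b² = 4·4³ + 27·1² = 4·64 + 27·1 ≡ 3 (mod 5). Nonzero ⇒ E is nonsingular.
For each x ∈ F_5, compute rhs = x³ + 4·x + 1 mod 5, then count y ∈ F_5 with y² ≡ rhs.
  x = 0: rhs = 1, matching y values: 1, 4 (2 points).
  x = 1: rhs = 1, matching y values: 1, 4 (2 points).
  x = 2: rhs = 2, matching y values: none (0 points).
  x = 3: rhs = 0, matching y values: 0 (1 points).
  x = 4: rhs = 1, matching y values: 1, 4 (2 points).
Total affine count: 7.
Full point count |E(F_5)| = 7 + 1 = 8.
Hasse bound: |8 − (5+1)| = |2| = 2 ≤ 2√5 ≈ 4.4721 ✓.


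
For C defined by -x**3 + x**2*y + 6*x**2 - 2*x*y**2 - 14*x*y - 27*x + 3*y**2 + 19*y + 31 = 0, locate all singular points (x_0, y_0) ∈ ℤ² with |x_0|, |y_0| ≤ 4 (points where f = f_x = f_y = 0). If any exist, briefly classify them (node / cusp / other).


Singular points: {(1, -3)}; classification: cusp.

Compute partial derivatives:
  f_x = -3*x**2 + 2*x*y + 12*x - 2*y**2 - 14*y - 27.
  f_y = x**2 - 4*x*y - 14*x + 6*y + 19.
Scan x_0 ∈ {−4, ..., 4}. For each x_0, f_y(x_0, y) is a polynomial in y; find its integer roots y ∈ {−4, ..., 4}, then test f_x and f at those candidates.
  x = -4: f_y(-4, y) = 22*y + 91; no integer root y with |y| ≤ 4.
  x = -3: f_y(-3, y) = 18*y + 70; no integer root y with |y| ≤ 4.
  x = -2: f_y(-2, y) = 14*y + 51; no integer root y with |y| ≤ 4.
  x = -1: f_y(-1, y) = 10*y + 34; no integer root y with |y| ≤ 4.
  x = 0: f_y(0, y) = 6*y + 19; no integer root y with |y| ≤ 4.
  x = 1: f_y(1, y) = 2*y + 6; vanishes at y ∈ {-3}. (1, -3): f_x = 0, f = 0 — SINGULAR.
  x = 2: f_y(2, y) = -2*y - 5; no integer root y with |y| ≤ 4.
  x = 3: f_y(3, y) = -6*y - 14; no integer root y with |y| ≤ 4.
  x = 4: f_y(4, y) = -10*y - 21; no integer root y with |y| ≤ 4.
Only singular point on the grid: (1, -3).
Classify: substitute x = 1 + u, y = -3 + v and expand: f = -u**3 + u**2*v - 2*u*v**2 + v**2.
No constant or linear terms (consistent with a singular point). Quadratic part: v**2. Cubic part: -u**3 + u**2*v - 2*u*v**2.
The quadratic part v**2 is a perfect square, so there is a single (double) tangent line v = 0, i.e. y = -3. Restricting the cubic part to that line (v = 0) leaves -u**3 ≠ 0, so f is not divisible by v and the branch is v² ≈ u**3 to lowest order — this is a cusp.
Classification: cusp.


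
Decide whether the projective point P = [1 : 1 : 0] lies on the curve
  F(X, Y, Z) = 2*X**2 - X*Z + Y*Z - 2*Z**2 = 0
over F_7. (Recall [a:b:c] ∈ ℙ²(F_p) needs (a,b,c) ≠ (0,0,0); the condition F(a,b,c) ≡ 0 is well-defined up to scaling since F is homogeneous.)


F(1,1,0) ≡ 2 (mod 7); P is NOT on the curve.

Evaluate F(1, 1, 0) term-by-term (mod 7).
  2*X**2 ↦ 2·1·1·1 = 2
  -X*Z ↦ -1·1·1·0 = 0
  Y*Z ↦ 1·1·1·0 = 0
  -2*Z**2 ↦ -2·1·1·0 = 0
Sum: F(1, 1, 0) = (2) + (0) + (0) + (0) = 2.
Reducing mod 7: 2 ≡ 2 (mod 7).
Since F(a, b, c) ≡ 2 ≠ 0 (mod 7), P does NOT lie on the curve.


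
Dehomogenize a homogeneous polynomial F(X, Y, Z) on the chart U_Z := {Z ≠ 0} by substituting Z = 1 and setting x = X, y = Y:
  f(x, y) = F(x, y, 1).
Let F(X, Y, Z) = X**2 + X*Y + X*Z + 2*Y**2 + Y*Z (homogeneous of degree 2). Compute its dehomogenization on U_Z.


f(x, y) = x**2 + x*y + x + 2*y**2 + y

On U_Z we set Z = 1. Each monomial c·X^i·Y^j·Z^k in F becomes c·x^i·y^j·1^k = c·x^i·y^j.
Substituting Z = 1: F(X, Y, 1) = x**2 + x*y + x + 2*y**2 + y.
Note: deg(f) ≤ deg(F) = 2; strict inequality happens when F is divisible by Z (lost terms).


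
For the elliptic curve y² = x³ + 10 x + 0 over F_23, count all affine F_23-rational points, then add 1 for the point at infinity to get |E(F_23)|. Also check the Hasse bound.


Affine points = {(0, 0), (4, 9), (4, 14), (6, 0), (12, 10), (12, 13), (13, 2), (13, 21), (14, 3), (14, 20), (15, 11), (15, 12), (16, 1), (16, 22), (17, 0), (18, 3), (18, 20), (20, 9), (20, 14), (21, 8), (21, 15), (22, 9), (22, 14)}; affine count = 23; |E(F_23)| = 24.

Discriminant check: Δ ∝ 4a³ + 27b² = 4·10³ + 27·0² = 4·1000 + 27·0 ≡ 21 (mod 23). Nonzero ⇒ E is nonsingular.
For each x ∈ F_23, compute rhs = x³ + 10·x + 0 mod 23, then count y ∈ F_23 with y² ≡ rhs.
  x = 0: rhs = 0, matching y values: 0 (1 points).
  x = 1: rhs = 11, matching y values: none (0 points).
  x = 2: rhs = 5, matching y values: none (0 points).
  x = 3: rhs = 11, matching y values: none (0 points).
  x = 4: rhs = 12, matching y values: 9, 14 (2 points).
  x = 5: rhs = 14, matching y values: none (0 points).
  x = 6: rhs = 0, matching y values: 0 (1 points).
  x = 7: rhs = 22, matching y values: none (0 points).
  x = 8: rhs = 17, matching y values: none (0 points).
  x = 9: rhs = 14, matching y values: none (0 points).
  x = 10: rhs = 19, matching y values: none (0 points).
  x = 11: rhs = 15, matching y values: none (0 points).
  x = 12: rhs = 8, matching y values: 10, 13 (2 points).
  x = 13: rhs = 4, matching y values: 2, 21 (2 points).
  x = 14: rhs = 9, matching y values: 3, 20 (2 points).
  x = 15: rhs = 6, matching y values: 11, 12 (2 points).
  x = 16: rhs = 1, matching y values: 1, 22 (2 points).
  x = 17: rhs = 0, matching y values: 0 (1 points).
  x = 18: rhs = 9, matching y values: 3, 20 (2 points).
  x = 19: rhs = 11, matching y values: none (0 points).
  x = 20: rhs = 12, matching y values: 9, 14 (2 points).
  x = 21: rhs = 18, matching y values: 8, 15 (2 points).
  x = 22: rhs = 12, matching y values: 9, 14 (2 points).
Total affine count: 23.
Full point count |E(F_23)| = 23 + 1 = 24.
Hasse bound: |24 − (23+1)| = |0| = 0 ≤ 2√23 ≈ 9.5917 ✓.


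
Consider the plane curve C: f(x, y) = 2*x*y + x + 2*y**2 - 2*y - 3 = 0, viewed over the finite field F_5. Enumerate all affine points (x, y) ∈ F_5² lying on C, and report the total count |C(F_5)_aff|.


Affine F_5-points: {(1, 1), (1, 4), (3, 0), (3, 3)}; count = 4.

For each of the 25 pairs (x, y) ∈ F_5², evaluate f(x, y) mod 5. Record the zeros.
  x = 0: [0↦2, 1↦2, 2↦1, 3↦4, 4↦1]  zeros at y ∈ ∅
  x = 1: [0↦3, 1↦0, 2↦1, 3↦1, 4↦0]  zeros at y ∈ {1, 4}
  x = 2: [0↦4, 1↦3, 2↦1, 3↦3, 4↦4]  zeros at y ∈ ∅
  x = 3: [0↦0, 1↦1, 2↦1, 3↦0, 4↦3]  zeros at y ∈ {0, 3}
  x = 4: [0↦1, 1↦4, 2↦1, 3↦2, 4↦2]  zeros at y ∈ ∅
Collecting zeros: affine points = {(1, 1), (1, 4), (3, 0), (3, 3)}.
Total count |C(F_5)_aff| = 4.


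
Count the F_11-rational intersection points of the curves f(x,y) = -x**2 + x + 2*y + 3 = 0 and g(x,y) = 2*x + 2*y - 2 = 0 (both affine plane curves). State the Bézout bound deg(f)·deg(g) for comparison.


Common zeros: ∅; count = 0; Bézout bound = 2.

deg(f) = 2, deg(g) = 1, so Bézout bound = 2.
Scan x ∈ F_11. For each x, list the y ∈ F_11 with f(x, y) ≡ 0 and those with g(x, y) ≡ 0 (mod 11); the common zeros in that column are the intersection.
  x = 0: f ≡ 0 at y ∈ {4}; g ≡ 0 at y ∈ {1}; common: ∅.
  x = 1: f ≡ 0 at y ∈ {4}; g ≡ 0 at y ∈ {0}; common: ∅.
  x = 2: f ≡ 0 at y ∈ {5}; g ≡ 0 at y ∈ {10}; common: ∅.
  x = 3: f ≡ 0 at y ∈ {7}; g ≡ 0 at y ∈ {9}; common: ∅.
  x = 4: f ≡ 0 at y ∈ {10}; g ≡ 0 at y ∈ {8}; common: ∅.
  x = 5: f ≡ 0 at y ∈ {3}; g ≡ 0 at y ∈ {7}; common: ∅.
  x = 6: f ≡ 0 at y ∈ {8}; g ≡ 0 at y ∈ {6}; common: ∅.
  x = 7: f ≡ 0 at y ∈ {3}; g ≡ 0 at y ∈ {5}; common: ∅.
  x = 8: f ≡ 0 at y ∈ {10}; g ≡ 0 at y ∈ {4}; common: ∅.
  x = 9: f ≡ 0 at y ∈ {7}; g ≡ 0 at y ∈ {3}; common: ∅.
  x = 10: f ≡ 0 at y ∈ {5}; g ≡ 0 at y ∈ {2}; common: ∅.
Collecting: common zeros = ∅, so the count is 0.
Comparison with the Bézout bound: 0 ≤ 2 = deg(f)·deg(g), as expected for curves with no common component (the affine F_11-count falls short of the bound because intersections may lie at infinity, over extension fields, or carry multiplicity).


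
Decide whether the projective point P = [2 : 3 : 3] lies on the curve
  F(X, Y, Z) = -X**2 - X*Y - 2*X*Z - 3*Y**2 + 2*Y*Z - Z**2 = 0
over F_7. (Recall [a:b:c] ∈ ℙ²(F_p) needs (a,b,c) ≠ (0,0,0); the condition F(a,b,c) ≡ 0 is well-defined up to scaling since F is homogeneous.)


F(2,3,3) ≡ 2 (mod 7); P is NOT on the curve.

Evaluate F(2, 3, 3) term-by-term (mod 7).
  -X**2 ↦ -1·4·1·1 = -4
  -X*Y ↦ -1·2·3·1 = -6
  -2*X*Z ↦ -2·2·1·3 = -12
  -3*Y**2 ↦ -3·1·9·1 = -27
  2*Y*Z ↦ 2·1·3·3 = 18
  -Z**2 ↦ -1·1·1·9 = -9
Sum: F(2, 3, 3) = (-4) + (-6) + (-12) + (-27) + (18) + (-9) = -40.
Reducing mod 7: -40 ≡ 2 (mod 7).
Since F(a, b, c) ≡ 2 ≠ 0 (mod 7), P does NOT lie on the curve.


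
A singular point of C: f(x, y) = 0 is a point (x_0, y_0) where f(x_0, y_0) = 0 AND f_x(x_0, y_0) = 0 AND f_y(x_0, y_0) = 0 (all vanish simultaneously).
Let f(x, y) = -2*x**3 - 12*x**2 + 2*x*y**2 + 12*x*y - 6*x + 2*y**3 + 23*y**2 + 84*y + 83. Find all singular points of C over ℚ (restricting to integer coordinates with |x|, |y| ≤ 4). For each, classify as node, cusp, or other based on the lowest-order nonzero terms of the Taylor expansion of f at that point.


Singular points: {(-2, -3)}; classification: cusp.

Compute partial derivatives:
  f_x = -6*x**2 - 24*x + 2*y**2 + 12*y - 6.
  f_y = 4*x*y + 12*x + 6*y**2 + 46*y + 84.
Scan x_0 ∈ {−4, ..., 4}. For each x_0, f_y(x_0, y) is a polynomial in y; find its integer roots y ∈ {−4, ..., 4}, then test f_x and f at those candidates.
  x = -4: f_y(-4, y) = 6*y**2 + 30*y + 36; vanishes at y ∈ {-3, -2}. (-4, -3): f_x = -24 ≠ 0; (-4, -2): f_x = -22 ≠ 0.
  x = -3: f_y(-3, y) = 6*y**2 + 34*y + 48; vanishes at y ∈ {-3}. (-3, -3): f_x = -6 ≠ 0.
  x = -2: f_y(-2, y) = 6*y**2 + 38*y + 60; vanishes at y ∈ {-3}. (-2, -3): f_x = 0, f = 0 — SINGULAR.
  x = -1: f_y(-1, y) = 6*y**2 + 42*y + 72; vanishes at y ∈ {-4, -3}. (-1, -4): f_x = -4 ≠ 0; (-1, -3): f_x = -6 ≠ 0.
  x = 0: f_y(0, y) = 6*y**2 + 46*y + 84; vanishes at y ∈ {-3}. (0, -3): f_x = -24 ≠ 0.
  x = 1: f_y(1, y) = 6*y**2 + 50*y + 96; vanishes at y ∈ {-3}. (1, -3): f_x = -54 ≠ 0.
  x = 2: f_y(2, y) = 6*y**2 + 54*y + 108; vanishes at y ∈ {-3}. (2, -3): f_x = -96 ≠ 0.
  x = 3: f_y(3, y) = 6*y**2 + 58*y + 120; vanishes at y ∈ {-3}. (3, -3): f_x = -150 ≠ 0.
  x = 4: f_y(4, y) = 6*y**2 + 62*y + 132; vanishes at y ∈ {-3}. (4, -3): f_x = -216 ≠ 0.
Only singular point on the grid: (-2, -3).
Classify: substitute x = -2 + u, y = -3 + v and expand: f = -2*u**3 + 2*u*v**2 + 2*v**3 + v**2.
No constant or linear terms (consistent with a singular point). Quadratic part: v**2. Cubic part: -2*u**3 + 2*u*v**2 + 2*v**3.
The quadratic part v**2 is a perfect square, so there is a single (double) tangent line v = 0, i.e. y = -3. Restricting the cubic part to that line (v = 0) leaves -2*u**3 ≠ 0, so f is not divisible by v and the branch is v² ≈ 2*u**3 to lowest order — this is a cusp.
Classification: cusp.


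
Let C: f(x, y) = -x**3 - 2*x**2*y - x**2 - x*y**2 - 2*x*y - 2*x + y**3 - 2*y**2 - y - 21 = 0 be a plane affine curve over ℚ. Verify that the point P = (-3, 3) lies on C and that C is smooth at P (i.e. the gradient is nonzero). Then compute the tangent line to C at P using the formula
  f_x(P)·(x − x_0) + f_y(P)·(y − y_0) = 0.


Tangent line at P: -2*x + 20*y - 66 = 0.

Step 1: f(-3, 3) = 0, so P lies on C.
Step 2: partial derivatives
  f_x(x, y) = -3*x**2 - 4*x*y - 2*x - y**2 - 2*y - 2, f_y(x, y) = -2*x**2 - 2*x*y - 2*x + 3*y**2 - 4*y - 1.
  f_x(P) = -2, f_y(P) = 20 (gradient nonzero, so P is smooth).
Step 3: tangent line at P: -2·(x − -3) + 20·(y − 3) = 0.
Expanding: -2*x + 20*y - 66 = 0.


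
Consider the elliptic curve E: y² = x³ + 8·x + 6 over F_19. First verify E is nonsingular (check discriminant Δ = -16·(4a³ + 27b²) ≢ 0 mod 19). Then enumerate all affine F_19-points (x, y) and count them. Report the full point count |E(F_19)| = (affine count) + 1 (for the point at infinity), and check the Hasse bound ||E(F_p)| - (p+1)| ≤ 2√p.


Affine points = {(0, 5), (0, 14), (2, 7), (2, 12), (3, 0), (4, 8), (4, 11), (5, 0), (6, 2), (6, 17), (7, 5), (7, 14), (9, 3), (9, 16), (11, 0), (12, 5), (12, 14), (15, 9), (15, 10), (17, 1), (17, 18), (18, 4), (18, 15)}; affine count = 23; |E(F_19)| = 24.

Discriminant check: Δ ∝ 4a³ + 27b² = 4·8³ + 27·6² = 4·512 + 27·36 ≡ 18 (mod 19). Nonzero ⇒ E is nonsingular.
For each x ∈ F_19, compute rhs = x³ + 8·x + 6 mod 19, then count y ∈ F_19 with y² ≡ rhs.
  x = 0: rhs = 6, matching y values: 5, 14 (2 points).
  x = 1: rhs = 15, matching y values: none (0 points).
  x = 2: rhs = 11, matching y values: 7, 12 (2 points).
  x = 3: rhs = 0, matching y values: 0 (1 points).
  x = 4: rhs = 7, matching y values: 8, 11 (2 points).
  x = 5: rhs = 0, matching y values: 0 (1 points).
  x = 6: rhs = 4, matching y values: 2, 17 (2 points).
  x = 7: rhs = 6, matching y values: 5, 14 (2 points).
  x = 8: rhs = 12, matching y values: none (0 points).
  x = 9: rhs = 9, matching y values: 3, 16 (2 points).
  x = 10: rhs = 3, matching y values: none (0 points).
  x = 11: rhs = 0, matching y values: 0 (1 points).
  x = 12: rhs = 6, matching y values: 5, 14 (2 points).
  x = 13: rhs = 8, matching y values: none (0 points).
  x = 14: rhs = 12, matching y values: none (0 points).
  x = 15: rhs = 5, matching y values: 9, 10 (2 points).
  x = 16: rhs = 12, matching y values: none (0 points).
  x = 17: rhs = 1, matching y values: 1, 18 (2 points).
  x = 18: rhs = 16, matching y values: 4, 15 (2 points).
Total affine count: 23.
Full point count |E(F_19)| = 23 + 1 = 24.
Hasse bound: |24 − (19+1)| = |4| = 4 ≤ 2√19 ≈ 8.7178 ✓.


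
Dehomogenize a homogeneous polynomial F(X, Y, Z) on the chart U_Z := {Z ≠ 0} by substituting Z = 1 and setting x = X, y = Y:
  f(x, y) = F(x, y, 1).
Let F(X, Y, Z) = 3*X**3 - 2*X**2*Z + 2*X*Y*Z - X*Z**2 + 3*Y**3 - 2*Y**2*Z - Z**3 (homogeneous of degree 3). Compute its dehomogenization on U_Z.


f(x, y) = 3*x**3 - 2*x**2 + 2*x*y - x + 3*y**3 - 2*y**2 - 1

On U_Z we set Z = 1. Each monomial c·X^i·Y^j·Z^k in F becomes c·x^i·y^j·1^k = c·x^i·y^j.
Substituting Z = 1: F(X, Y, 1) = 3*x**3 - 2*x**2 + 2*x*y - x + 3*y**3 - 2*y**2 - 1.
Note: deg(f) ≤ deg(F) = 3; strict inequality happens when F is divisible by Z (lost terms).


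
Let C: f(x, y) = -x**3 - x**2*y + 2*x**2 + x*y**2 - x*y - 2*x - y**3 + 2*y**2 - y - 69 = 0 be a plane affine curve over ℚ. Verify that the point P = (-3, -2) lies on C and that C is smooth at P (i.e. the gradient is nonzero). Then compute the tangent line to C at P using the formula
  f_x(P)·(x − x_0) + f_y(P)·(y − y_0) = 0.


Tangent line at P: -47*x - 15*y - 171 = 0.

Step 1: f(-3, -2) = 0, so P lies on C.
Step 2: partial derivatives
  f_x(x, y) = -3*x**2 - 2*x*y + 4*x + y**2 - y - 2, f_y(x, y) = -x**2 + 2*x*y - x - 3*y**2 + 4*y - 1.
  f_x(P) = -47, f_y(P) = -15 (gradient nonzero, so P is smooth).
Step 3: tangent line at P: -47·(x − -3) + -15·(y − -2) = 0.
Expanding: -47*x - 15*y - 171 = 0.


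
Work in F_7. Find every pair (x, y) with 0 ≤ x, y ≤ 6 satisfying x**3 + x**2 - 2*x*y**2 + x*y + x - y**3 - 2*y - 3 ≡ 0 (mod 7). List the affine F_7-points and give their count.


Affine F_7-points: {(0, 6), (1, 0), (1, 6), (3, 3), (5, 6)}; count = 5.

For each of the 49 pairs (x, y) ∈ F_7², evaluate f(x, y) mod 7. Record the zeros.
  x = 0: [0↦4, 1↦1, 2↦6, 3↦6, 4↦2, 5↦2, 6↦0]  zeros at y ∈ {6}
  x = 1: [0↦0, 1↦3, 2↦3, 3↦1, 4↦5, 5↦2, 6↦0]  zeros at y ∈ {0, 6}
  x = 2: [0↦4, 1↦6, 2↦1, 3↦4, 4↦2, 5↦3, 6↦1]  zeros at y ∈ ∅
  x = 3: [0↦1, 1↦2, 2↦6, 3↦0, 4↦6, 5↦4, 6↦2]  zeros at y ∈ {3}
  x = 4: [0↦4, 1↦4, 2↦3, 3↦2, 4↦2, 5↦4, 6↦2]  zeros at y ∈ ∅
  x = 5: [0↦5, 1↦4, 2↦5, 3↦2, 4↦3, 5↦2, 6↦0]  zeros at y ∈ {6}
  x = 6: [0↦3, 1↦1, 2↦4, 3↦6, 4↦1, 5↦4, 6↦2]  zeros at y ∈ ∅
Collecting zeros: affine points = {(0, 6), (1, 0), (1, 6), (3, 3), (5, 6)}.
Total count |C(F_7)_aff| = 5.


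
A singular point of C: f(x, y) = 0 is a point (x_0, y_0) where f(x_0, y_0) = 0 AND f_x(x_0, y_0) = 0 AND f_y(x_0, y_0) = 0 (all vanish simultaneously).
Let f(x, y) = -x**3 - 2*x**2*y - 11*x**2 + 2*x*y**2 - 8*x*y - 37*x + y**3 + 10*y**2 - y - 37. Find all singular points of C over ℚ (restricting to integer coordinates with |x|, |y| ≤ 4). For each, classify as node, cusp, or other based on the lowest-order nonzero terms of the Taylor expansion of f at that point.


Singular points: {(-3, -1)}; classification: cusp.

Compute partial derivatives:
  f_x = -3*x**2 - 4*x*y - 22*x + 2*y**2 - 8*y - 37.
  f_y = -2*x**2 + 4*x*y - 8*x + 3*y**2 + 20*y - 1.
Scan x_0 ∈ {−4, ..., 4}. For each x_0, f_y(x_0, y) is a polynomial in y; find its integer roots y ∈ {−4, ..., 4}, then test f_x and f at those candidates.
  x = -4: f_y(-4, y) = 3*y**2 + 4*y - 1; no integer root y with |y| ≤ 4.
  x = -3: f_y(-3, y) = 3*y**2 + 8*y + 5; vanishes at y ∈ {-1}. (-3, -1): f_x = 0, f = 0 — SINGULAR.
  x = -2: f_y(-2, y) = 3*y**2 + 12*y + 7; no integer root y with |y| ≤ 4.
  x = -1: f_y(-1, y) = 3*y**2 + 16*y + 5; no integer root y with |y| ≤ 4.
  x = 0: f_y(0, y) = 3*y**2 + 20*y - 1; no integer root y with |y| ≤ 4.
  x = 1: f_y(1, y) = 3*y**2 + 24*y - 11; no integer root y with |y| ≤ 4.
  x = 2: f_y(2, y) = 3*y**2 + 28*y - 25; no integer root y with |y| ≤ 4.
  x = 3: f_y(3, y) = 3*y**2 + 32*y - 43; no integer root y with |y| ≤ 4.
  x = 4: f_y(4, y) = 3*y**2 + 36*y - 65; no integer root y with |y| ≤ 4.
Only singular point on the grid: (-3, -1).
Classify: substitute x = -3 + u, y = -1 + v and expand: f = -u**3 - 2*u**2*v + 2*u*v**2 + v**3 + v**2.
No constant or linear terms (consistent with a singular point). Quadratic part: v**2. Cubic part: -u**3 - 2*u**2*v + 2*u*v**2 + v**3.
The quadratic part v**2 is a perfect square, so there is a single (double) tangent line v = 0, i.e. y = -1. Restricting the cubic part to that line (v = 0) leaves -u**3 ≠ 0, so f is not divisible by v and the branch is v² ≈ u**3 to lowest order — this is a cusp.
Classification: cusp.


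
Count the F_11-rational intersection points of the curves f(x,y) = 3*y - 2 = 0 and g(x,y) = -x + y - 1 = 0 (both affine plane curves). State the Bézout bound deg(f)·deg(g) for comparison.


Common zeros: {(7, 8)}; count = 1; Bézout bound = 1.

deg(f) = 1, deg(g) = 1, so Bézout bound = 1.
Scan x ∈ F_11. For each x, list the y ∈ F_11 with f(x, y) ≡ 0 and those with g(x, y) ≡ 0 (mod 11); the common zeros in that column are the intersection.
  x = 0: f ≡ 0 at y ∈ {8}; g ≡ 0 at y ∈ {1}; common: ∅.
  x = 1: f ≡ 0 at y ∈ {8}; g ≡ 0 at y ∈ {2}; common: ∅.
  x = 2: f ≡ 0 at y ∈ {8}; g ≡ 0 at y ∈ {3}; common: ∅.
  x = 3: f ≡ 0 at y ∈ {8}; g ≡ 0 at y ∈ {4}; common: ∅.
  x = 4: f ≡ 0 at y ∈ {8}; g ≡ 0 at y ∈ {5}; common: ∅.
  x = 5: f ≡ 0 at y ∈ {8}; g ≡ 0 at y ∈ {6}; common: ∅.
  x = 6: f ≡ 0 at y ∈ {8}; g ≡ 0 at y ∈ {7}; common: ∅.
  x = 7: f ≡ 0 at y ∈ {8}; g ≡ 0 at y ∈ {8}; common: {8}.
  x = 8: f ≡ 0 at y ∈ {8}; g ≡ 0 at y ∈ {9}; common: ∅.
  x = 9: f ≡ 0 at y ∈ {8}; g ≡ 0 at y ∈ {10}; common: ∅.
  x = 10: f ≡ 0 at y ∈ {8}; g ≡ 0 at y ∈ {0}; common: ∅.
Collecting: common zeros = {(7, 8)}, so the count is 1.
Comparison with the Bézout bound: 1 ≤ 1 = deg(f)·deg(g), as expected for curves with no common component (the bound is attained).


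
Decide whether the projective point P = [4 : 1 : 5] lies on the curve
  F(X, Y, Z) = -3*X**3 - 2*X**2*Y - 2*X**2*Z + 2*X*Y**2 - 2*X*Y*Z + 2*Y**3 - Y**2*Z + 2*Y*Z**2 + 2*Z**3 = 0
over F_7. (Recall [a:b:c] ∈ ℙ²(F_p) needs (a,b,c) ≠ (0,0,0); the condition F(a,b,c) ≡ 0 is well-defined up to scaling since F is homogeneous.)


F(4,1,5) ≡ 0 (mod 7); P is on the curve.

Evaluate F(4, 1, 5) term-by-term (mod 7).
  -3*X**3 ↦ -3·64·1·1 = -192
  -2*X**2*Y ↦ -2·16·1·1 = -32
  -2*X**2*Z ↦ -2·16·1·5 = -160
  2*X*Y**2 ↦ 2·4·1·1 = 8
  -2*X*Y*Z ↦ -2·4·1·5 = -40
  2*Y**3 ↦ 2·1·1·1 = 2
  -Y**2*Z ↦ -1·1·1·5 = -5
  2*Y*Z**2 ↦ 2·1·1·25 = 50
  2*Z**3 ↦ 2·1·1·125 = 250
Sum: F(4, 1, 5) = (-192) + (-32) + (-160) + (8) + (-40) + (2) + (-5) + (50) + (250) = -119.
Reducing mod 7: -119 ≡ 0 (mod 7).
Since F(a, b, c) ≡ 0 (mod 7), P lies on the curve.


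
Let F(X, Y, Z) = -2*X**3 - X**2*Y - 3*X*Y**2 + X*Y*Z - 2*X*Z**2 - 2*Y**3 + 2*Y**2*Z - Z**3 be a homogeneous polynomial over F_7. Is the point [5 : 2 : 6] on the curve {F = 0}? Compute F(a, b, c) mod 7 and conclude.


F(5,2,6) ≡ 3 (mod 7); P is NOT on the curve.

Evaluate F(5, 2, 6) term-by-term (mod 7).
  -2*X**3 ↦ -2·125·1·1 = -250
  -X**2*Y ↦ -1·25·2·1 = -50
  -3*X*Y**2 ↦ -3·5·4·1 = -60
  X*Y*Z ↦ 1·5·2·6 = 60
  -2*X*Z**2 ↦ -2·5·1·36 = -360
  -2*Y**3 ↦ -2·1·8·1 = -16
  2*Y**2*Z ↦ 2·1·4·6 = 48
  -Z**3 ↦ -1·1·1·216 = -216
Sum: F(5, 2, 6) = (-250) + (-50) + (-60) + (60) + (-360) + (-16) + (48) + (-216) = -844.
Reducing mod 7: -844 ≡ 3 (mod 7).
Since F(a, b, c) ≡ 3 ≠ 0 (mod 7), P does NOT lie on the curve.


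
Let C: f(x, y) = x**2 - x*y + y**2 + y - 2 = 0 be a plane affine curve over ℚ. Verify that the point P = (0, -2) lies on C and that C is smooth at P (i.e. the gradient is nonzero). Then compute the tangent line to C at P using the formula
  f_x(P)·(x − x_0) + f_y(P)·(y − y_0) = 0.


Tangent line at P: 2*x - 3*y - 6 = 0.

Step 1: f(0, -2) = 0, so P lies on C.
Step 2: partial derivatives
  f_x(x, y) = 2*x - y, f_y(x, y) = -x + 2*y + 1.
  f_x(P) = 2, f_y(P) = -3 (gradient nonzero, so P is smooth).
Step 3: tangent line at P: 2·(x − 0) + -3·(y − -2) = 0.
Expanding: 2*x - 3*y - 6 = 0.


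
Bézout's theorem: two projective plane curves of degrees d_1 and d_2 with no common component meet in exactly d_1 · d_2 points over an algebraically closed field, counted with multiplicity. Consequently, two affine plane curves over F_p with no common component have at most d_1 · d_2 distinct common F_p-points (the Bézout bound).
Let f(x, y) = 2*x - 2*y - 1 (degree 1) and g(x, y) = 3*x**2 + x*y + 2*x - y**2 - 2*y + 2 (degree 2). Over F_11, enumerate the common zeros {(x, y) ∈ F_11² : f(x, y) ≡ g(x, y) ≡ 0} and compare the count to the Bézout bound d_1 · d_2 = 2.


Common zeros: {(0, 5), (9, 3)}; count = 2; Bézout bound = 2.

deg(f) = 1, deg(g) = 2, so Bézout bound = 2.
Scan x ∈ F_11. For each x, list the y ∈ F_11 with f(x, y) ≡ 0 and those with g(x, y) ≡ 0 (mod 11); the common zeros in that column are the intersection.
  x = 0: f ≡ 0 at y ∈ {5}; g ≡ 0 at y ∈ {4, 5}; common: {5}.
  x = 1: f ≡ 0 at y ∈ {6}; g ≡ 0 at y ∈ ∅; common: ∅.
  x = 2: f ≡ 0 at y ∈ {7}; g ≡ 0 at y ∈ ∅; common: ∅.
  x = 3: f ≡ 0 at y ∈ {8}; g ≡ 0 at y ∈ {2, 10}; common: ∅.
  x = 4: f ≡ 0 at y ∈ {9}; g ≡ 0 at y ∈ {3, 10}; common: ∅.
  x = 5: f ≡ 0 at y ∈ {10}; g ≡ 0 at y ∈ {5, 9}; common: ∅.
  x = 6: f ≡ 0 at y ∈ {0}; g ≡ 0 at y ∈ {6, 9}; common: ∅.
  x = 7: f ≡ 0 at y ∈ {1}; g ≡ 0 at y ∈ ∅; common: ∅.
  x = 8: f ≡ 0 at y ∈ {2}; g ≡ 0 at y ∈ ∅; common: ∅.
  x = 9: f ≡ 0 at y ∈ {3}; g ≡ 0 at y ∈ {3, 4}; common: {3}.
  x = 10: f ≡ 0 at y ∈ {4}; g ≡ 0 at y ∈ ∅; common: ∅.
Collecting: common zeros = {(0, 5), (9, 3)}, so the count is 2.
Comparison with the Bézout bound: 2 ≤ 2 = deg(f)·deg(g), as expected for curves with no common component (the bound is attained).


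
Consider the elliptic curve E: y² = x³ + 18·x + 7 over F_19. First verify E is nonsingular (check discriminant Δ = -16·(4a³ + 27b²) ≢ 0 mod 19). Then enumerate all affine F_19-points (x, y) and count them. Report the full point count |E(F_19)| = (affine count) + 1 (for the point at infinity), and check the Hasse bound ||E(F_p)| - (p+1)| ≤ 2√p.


Affine points = {(0, 8), (0, 11), (1, 8), (1, 11), (7, 1), (7, 18), (8, 6), (8, 13), (9, 9), (9, 10), (10, 3), (10, 16), (11, 4), (11, 15), (13, 5), (13, 14), (14, 1), (14, 18), (15, 2), (15, 17), (17, 1), (17, 18), (18, 8), (18, 11)}; affine count = 24; |E(F_19)| = 25.

Discriminant check: Δ ∝ 4a³ + 27b² = 4·18³ + 27·7² = 4·5832 + 27·49 ≡ 8 (mod 19). Nonzero ⇒ E is nonsingular.
For each x ∈ F_19, compute rhs = x³ + 18·x + 7 mod 19, then count y ∈ F_19 with y² ≡ rhs.
  x = 0: rhs = 7, matching y values: 8, 11 (2 points).
  x = 1: rhs = 7, matching y values: 8, 11 (2 points).
  x = 2: rhs = 13, matching y values: none (0 points).
  x = 3: rhs = 12, matching y values: none (0 points).
  x = 4: rhs = 10, matching y values: none (0 points).
  x = 5: rhs = 13, matching y values: none (0 points).
  x = 6: rhs = 8, matching y values: none (0 points).
  x = 7: rhs = 1, matching y values: 1, 18 (2 points).
  x = 8: rhs = 17, matching y values: 6, 13 (2 points).
  x = 9: rhs = 5, matching y values: 9, 10 (2 points).
  x = 10: rhs = 9, matching y values: 3, 16 (2 points).
  x = 11: rhs = 16, matching y values: 4, 15 (2 points).
  x = 12: rhs = 13, matching y values: none (0 points).
  x = 13: rhs = 6, matching y values: 5, 14 (2 points).
  x = 14: rhs = 1, matching y values: 1, 18 (2 points).
  x = 15: rhs = 4, matching y values: 2, 17 (2 points).
  x = 16: rhs = 2, matching y values: none (0 points).
  x = 17: rhs = 1, matching y values: 1, 18 (2 points).
  x = 18: rhs = 7, matching y values: 8, 11 (2 points).
Total affine count: 24.
Full point count |E(F_19)| = 24 + 1 = 25.
Hasse bound: |25 − (19+1)| = |5| = 5 ≤ 2√19 ≈ 8.7178 ✓.


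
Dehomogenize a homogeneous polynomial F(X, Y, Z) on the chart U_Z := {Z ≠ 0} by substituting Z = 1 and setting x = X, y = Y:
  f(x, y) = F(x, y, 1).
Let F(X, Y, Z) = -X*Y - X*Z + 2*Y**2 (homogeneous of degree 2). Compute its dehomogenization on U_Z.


f(x, y) = -x*y - x + 2*y**2

On U_Z we set Z = 1. Each monomial c·X^i·Y^j·Z^k in F becomes c·x^i·y^j·1^k = c·x^i·y^j.
Substituting Z = 1: F(X, Y, 1) = -x*y - x + 2*y**2.
Note: deg(f) ≤ deg(F) = 2; strict inequality happens when F is divisible by Z (lost terms).


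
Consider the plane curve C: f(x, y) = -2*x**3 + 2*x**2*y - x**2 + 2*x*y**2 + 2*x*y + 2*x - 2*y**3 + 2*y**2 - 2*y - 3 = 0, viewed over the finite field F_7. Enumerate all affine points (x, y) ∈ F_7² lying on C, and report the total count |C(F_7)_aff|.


Affine F_7-points: {(1, 1), (1, 2), (1, 6), (2, 6), (3, 2), (3, 4), (3, 5), (5, 4), (6, 4), (6, 6)}; count = 10.

For each of the 49 pairs (x, y) ∈ F_7², evaluate f(x, y) mod 7. Record the zeros.
  x = 0: [0↦4, 1↦2, 2↦6, 3↦4, 4↦5, 5↦4, 6↦3]  zeros at y ∈ ∅
  x = 1: [0↦3, 1↦0, 2↦0, 3↦5, 4↦3, 5↦3, 6↦0]  zeros at y ∈ {1, 2, 6}
  x = 2: [0↦2, 1↦2, 2↦2, 3↦4, 4↦3, 5↦1, 6↦0]  zeros at y ∈ {6}
  x = 3: [0↦3, 1↦3, 2↦0, 3↦3, 4↦0, 5↦0, 6↦5]  zeros at y ∈ {2, 4, 5}
  x = 4: [0↦1, 1↦5, 2↦3, 3↦4, 4↦3, 5↦2, 6↦3]  zeros at y ∈ ∅
  x = 5: [0↦5, 1↦3, 2↦6, 3↦2, 4↦0, 5↦2, 6↦3]  zeros at y ∈ {4}
  x = 6: [0↦3, 1↦6, 2↦4, 3↦6, 4↦0, 5↦2, 6↦0]  zeros at y ∈ {4, 6}
Collecting zeros: affine points = {(1, 1), (1, 2), (1, 6), (2, 6), (3, 2), (3, 4), (3, 5), (5, 4), (6, 4), (6, 6)}.
Total count |C(F_7)_aff| = 10.


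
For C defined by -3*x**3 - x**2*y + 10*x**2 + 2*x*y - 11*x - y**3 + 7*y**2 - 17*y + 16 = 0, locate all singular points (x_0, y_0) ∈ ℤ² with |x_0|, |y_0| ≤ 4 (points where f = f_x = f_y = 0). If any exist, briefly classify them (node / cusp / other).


Singular points: {(1, 2)}; classification: node.

Compute partial derivatives:
  f_x = -9*x**2 - 2*x*y + 20*x + 2*y - 11.
  f_y = -x**2 + 2*x - 3*y**2 + 14*y - 17.
Scan x_0 ∈ {−4, ..., 4}. For each x_0, f_y(x_0, y) is a polynomial in y; find its integer roots y ∈ {−4, ..., 4}, then test f_x and f at those candidates.
  x = -4: f_y(-4, y) = -3*y**2 + 14*y - 41; no integer root y with |y| ≤ 4.
  x = -3: f_y(-3, y) = -3*y**2 + 14*y - 32; no integer root y with |y| ≤ 4.
  x = -2: f_y(-2, y) = -3*y**2 + 14*y - 25; no integer root y with |y| ≤ 4.
  x = -1: f_y(-1, y) = -3*y**2 + 14*y - 20; no integer root y with |y| ≤ 4.
  x = 0: f_y(0, y) = -3*y**2 + 14*y - 17; no integer root y with |y| ≤ 4.
  x = 1: f_y(1, y) = -3*y**2 + 14*y - 16; vanishes at y ∈ {2}. (1, 2): f_x = 0, f = 0 — SINGULAR.
  x = 2: f_y(2, y) = -3*y**2 + 14*y - 17; no integer root y with |y| ≤ 4.
  x = 3: f_y(3, y) = -3*y**2 + 14*y - 20; no integer root y with |y| ≤ 4.
  x = 4: f_y(4, y) = -3*y**2 + 14*y - 25; no integer root y with |y| ≤ 4.
Only singular point on the grid: (1, 2).
Classify: substitute x = 1 + u, y = 2 + v and expand: f = -3*u**3 - u**2*v - u**2 - v**3 + v**2.
No constant or linear terms (consistent with a singular point). Quadratic part: -u**2 + v**2. Cubic part: -3*u**3 - u**2*v - v**3.
The quadratic part v**2 - u**2 = (v − u)(v + u) splits into two distinct linear factors, so there are two distinct tangent lines y − 2 = ±(x − 1) — this is a node (ordinary double point).
Classification: node.


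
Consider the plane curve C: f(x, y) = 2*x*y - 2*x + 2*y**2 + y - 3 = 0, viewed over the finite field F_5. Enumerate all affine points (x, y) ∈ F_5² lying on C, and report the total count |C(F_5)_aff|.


Affine F_5-points: {(0, 1), (1, 0), (1, 1), (2, 1), (2, 4), (3, 1), (3, 3), (4, 1), (4, 2)}; count = 9.

For each of the 25 pairs (x, y) ∈ F_5², evaluate f(x, y) mod 5. Record the zeros.
  x = 0: [0↦2, 1↦0, 2↦2, 3↦3, 4↦3]  zeros at y ∈ {1}
  x = 1: [0↦0, 1↦0, 2↦4, 3↦2, 4↦4]  zeros at y ∈ {0, 1}
  x = 2: [0↦3, 1↦0, 2↦1, 3↦1, 4↦0]  zeros at y ∈ {1, 4}
  x = 3: [0↦1, 1↦0, 2↦3, 3↦0, 4↦1]  zeros at y ∈ {1, 3}
  x = 4: [0↦4, 1↦0, 2↦0, 3↦4, 4↦2]  zeros at y ∈ {1, 2}
Collecting zeros: affine points = {(0, 1), (1, 0), (1, 1), (2, 1), (2, 4), (3, 1), (3, 3), (4, 1), (4, 2)}.
Total count |C(F_5)_aff| = 9.


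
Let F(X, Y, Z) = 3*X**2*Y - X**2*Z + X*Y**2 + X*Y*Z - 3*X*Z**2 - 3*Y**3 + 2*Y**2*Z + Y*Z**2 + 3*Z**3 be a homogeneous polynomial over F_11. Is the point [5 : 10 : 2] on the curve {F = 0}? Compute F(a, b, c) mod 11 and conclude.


F(5,10,2) ≡ 2 (mod 11); P is NOT on the curve.

Evaluate F(5, 10, 2) term-by-term (mod 11).
  3*X**2*Y ↦ 3·25·10·1 = 750
  -X**2*Z ↦ -1·25·1·2 = -50
  X*Y**2 ↦ 1·5·100·1 = 500
  X*Y*Z ↦ 1·5·10·2 = 100
  -3*X*Z**2 ↦ -3·5·1·4 = -60
  -3*Y**3 ↦ -3·1·1000·1 = -3000
  2*Y**2*Z ↦ 2·1·100·2 = 400
  Y*Z**2 ↦ 1·1·10·4 = 40
  3*Z**3 ↦ 3·1·1·8 = 24
Sum: F(5, 10, 2) = (750) + (-50) + (500) + (100) + (-60) + (-3000) + (400) + (40) + (24) = -1296.
Reducing mod 11: -1296 ≡ 2 (mod 11).
Since F(a, b, c) ≡ 2 ≠ 0 (mod 11), P does NOT lie on the curve.


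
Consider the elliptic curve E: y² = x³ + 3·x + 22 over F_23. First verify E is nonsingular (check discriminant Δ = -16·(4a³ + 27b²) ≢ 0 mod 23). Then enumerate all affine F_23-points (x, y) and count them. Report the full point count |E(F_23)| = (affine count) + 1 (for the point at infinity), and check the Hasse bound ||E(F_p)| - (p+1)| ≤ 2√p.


Affine points = {(1, 7), (1, 16), (2, 6), (2, 17), (3, 9), (3, 14), (4, 11), (4, 12), (5, 1), (5, 22), (6, 7), (6, 16), (7, 8), (7, 15), (8, 11), (8, 12), (11, 11), (11, 12), (13, 2), (13, 21), (14, 5), (14, 18), (16, 7), (16, 16), (17, 8), (17, 15), (20, 3), (20, 20), (21, 10), (21, 13), (22, 8), (22, 15)}; affine count = 32; |E(F_23)| = 33.

Discriminant check: Δ ∝ 4a³ + 27b² = 4·3³ + 27·22² = 4·27 + 27·484 ≡ 20 (mod 23). Nonzero ⇒ E is nonsingular.
For each x ∈ F_23, compute rhs = x³ + 3·x + 22 mod 23, then count y ∈ F_23 with y² ≡ rhs.
  x = 0: rhs = 22, matching y values: none (0 points).
  x = 1: rhs = 3, matching y values: 7, 16 (2 points).
  x = 2: rhs = 13, matching y values: 6, 17 (2 points).
  x = 3: rhs = 12, matching y values: 9, 14 (2 points).
  x = 4: rhs = 6, matching y values: 11, 12 (2 points).
  x = 5: rhs = 1, matching y values: 1, 22 (2 points).
  x = 6: rhs = 3, matching y values: 7, 16 (2 points).
  x = 7: rhs = 18, matching y values: 8, 15 (2 points).
  x = 8: rhs = 6, matching y values: 11, 12 (2 points).
  x = 9: rhs = 19, matching y values: none (0 points).
  x = 10: rhs = 17, matching y values: none (0 points).
  x = 11: rhs = 6, matching y values: 11, 12 (2 points).
  x = 12: rhs = 15, matching y values: none (0 points).
  x = 13: rhs = 4, matching y values: 2, 21 (2 points).
  x = 14: rhs = 2, matching y values: 5, 18 (2 points).
  x = 15: rhs = 15, matching y values: none (0 points).
  x = 16: rhs = 3, matching y values: 7, 16 (2 points).
  x = 17: rhs = 18, matching y values: 8, 15 (2 points).
  x = 18: rhs = 20, matching y values: none (0 points).
  x = 19: rhs = 15, matching y values: none (0 points).
  x = 20: rhs = 9, matching y values: 3, 20 (2 points).
  x = 21: rhs = 8, matching y values: 10, 13 (2 points).
  x = 22: rhs = 18, matching y values: 8, 15 (2 points).
Total affine count: 32.
Full point count |E(F_23)| = 32 + 1 = 33.
Hasse bound: |33 − (23+1)| = |9| = 9 ≤ 2√23 ≈ 9.5917 ✓.


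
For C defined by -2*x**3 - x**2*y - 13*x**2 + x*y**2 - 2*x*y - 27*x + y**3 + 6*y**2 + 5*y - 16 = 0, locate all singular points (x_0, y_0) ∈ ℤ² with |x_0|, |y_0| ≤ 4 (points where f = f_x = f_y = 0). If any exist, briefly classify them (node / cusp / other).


Singular points: {(-2, -1)}; classification: cusp.

Compute partial derivatives:
  f_x = -6*x**2 - 2*x*y - 26*x + y**2 - 2*y - 27.
  f_y = -x**2 + 2*x*y - 2*x + 3*y**2 + 12*y + 5.
Scan x_0 ∈ {−4, ..., 4}. For each x_0, f_y(x_0, y) is a polynomial in y; find its integer roots y ∈ {−4, ..., 4}, then test f_x and f at those candidates.
  x = -4: f_y(-4, y) = 3*y**2 + 4*y - 3; no integer root y with |y| ≤ 4.
  x = -3: f_y(-3, y) = 3*y**2 + 6*y + 2; no integer root y with |y| ≤ 4.
  x = -2: f_y(-2, y) = 3*y**2 + 8*y + 5; vanishes at y ∈ {-1}. (-2, -1): f_x = 0, f = 0 — SINGULAR.
  x = -1: f_y(-1, y) = 3*y**2 + 10*y + 6; no integer root y with |y| ≤ 4.
  x = 0: f_y(0, y) = 3*y**2 + 12*y + 5; no integer root y with |y| ≤ 4.
  x = 1: f_y(1, y) = 3*y**2 + 14*y + 2; no integer root y with |y| ≤ 4.
  x = 2: f_y(2, y) = 3*y**2 + 16*y - 3; no integer root y with |y| ≤ 4.
  x = 3: f_y(3, y) = 3*y**2 + 18*y - 10; no integer root y with |y| ≤ 4.
  x = 4: f_y(4, y) = 3*y**2 + 20*y - 19; no integer root y with |y| ≤ 4.
Only singular point on the grid: (-2, -1).
Classify: substitute x = -2 + u, y = -1 + v and expand: f = -2*u**3 - u**2*v + u*v**2 + v**3 + v**2.
No constant or linear terms (consistent with a singular point). Quadratic part: v**2. Cubic part: -2*u**3 - u**2*v + u*v**2 + v**3.
The quadratic part v**2 is a perfect square, so there is a single (double) tangent line v = 0, i.e. y = -1. Restricting the cubic part to that line (v = 0) leaves -2*u**3 ≠ 0, so f is not divisible by v and the branch is v² ≈ 2*u**3 to lowest order — this is a cusp.
Classification: cusp.


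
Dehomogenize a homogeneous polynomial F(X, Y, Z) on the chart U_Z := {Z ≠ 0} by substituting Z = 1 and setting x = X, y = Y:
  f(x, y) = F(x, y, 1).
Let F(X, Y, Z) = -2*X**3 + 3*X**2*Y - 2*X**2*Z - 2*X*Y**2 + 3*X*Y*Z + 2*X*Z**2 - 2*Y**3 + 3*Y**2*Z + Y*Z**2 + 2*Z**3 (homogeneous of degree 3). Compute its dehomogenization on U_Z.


f(x, y) = -2*x**3 + 3*x**2*y - 2*x**2 - 2*x*y**2 + 3*x*y + 2*x - 2*y**3 + 3*y**2 + y + 2

On U_Z we set Z = 1. Each monomial c·X^i·Y^j·Z^k in F becomes c·x^i·y^j·1^k = c·x^i·y^j.
Substituting Z = 1: F(X, Y, 1) = -2*x**3 + 3*x**2*y - 2*x**2 - 2*x*y**2 + 3*x*y + 2*x - 2*y**3 + 3*y**2 + y + 2.
Note: deg(f) ≤ deg(F) = 3; strict inequality happens when F is divisible by Z (lost terms).


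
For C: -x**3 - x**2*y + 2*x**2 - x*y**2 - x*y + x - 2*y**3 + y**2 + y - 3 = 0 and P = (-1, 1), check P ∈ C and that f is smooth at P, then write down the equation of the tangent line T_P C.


Tangent line at P: -6*x - y - 5 = 0.

Step 1: f(-1, 1) = 0, so P lies on C.
Step 2: partial derivatives
  f_x(x, y) = -3*x**2 - 2*x*y + 4*x - y**2 - y + 1, f_y(x, y) = -x**2 - 2*x*y - x - 6*y**2 + 2*y + 1.
  f_x(P) = -6, f_y(P) = -1 (gradient nonzero, so P is smooth).
Step 3: tangent line at P: -6·(x − -1) + -1·(y − 1) = 0.
Expanding: -6*x - y - 5 = 0.


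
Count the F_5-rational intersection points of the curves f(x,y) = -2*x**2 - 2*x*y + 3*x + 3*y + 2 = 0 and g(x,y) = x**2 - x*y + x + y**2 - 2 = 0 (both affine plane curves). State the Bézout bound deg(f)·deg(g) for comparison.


Common zeros: ∅; count = 0; Bézout bound = 4.

deg(f) = 2, deg(g) = 2, so Bézout bound = 4.
Scan x ∈ F_5. For each x, list the y ∈ F_5 with f(x, y) ≡ 0 and those with g(x, y) ≡ 0 (mod 5); the common zeros in that column are the intersection.
  x = 0: f ≡ 0 at y ∈ {1}; g ≡ 0 at y ∈ ∅; common: ∅.
  x = 1: f ≡ 0 at y ∈ {2}; g ≡ 0 at y ∈ {0, 1}; common: ∅.
  x = 2: f ≡ 0 at y ∈ {0}; g ≡ 0 at y ∈ ∅; common: ∅.
  x = 3: f ≡ 0 at y ∈ {1}; g ≡ 0 at y ∈ {0, 3}; common: ∅.
  x = 4: f ≡ 0 at y ∈ ∅; g ≡ 0 at y ∈ {1, 3}; common: ∅.
Collecting: common zeros = ∅, so the count is 0.
Comparison with the Bézout bound: 0 ≤ 4 = deg(f)·deg(g), as expected for curves with no common component (the affine F_5-count falls short of the bound because intersections may lie at infinity, over extension fields, or carry multiplicity).


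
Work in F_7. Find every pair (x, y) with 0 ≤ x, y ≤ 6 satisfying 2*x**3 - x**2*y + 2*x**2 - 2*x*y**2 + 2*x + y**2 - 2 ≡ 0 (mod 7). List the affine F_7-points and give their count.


Affine F_7-points: {(0, 3), (0, 4), (4, 6), (5, 0), (5, 5), (6, 6)}; count = 6.

For each of the 49 pairs (x, y) ∈ F_7², evaluate f(x, y) mod 7. Record the zeros.
  x = 0: [0↦5, 1↦6, 2↦2, 3↦0, 4↦0, 5↦2, 6↦6]  zeros at y ∈ {3, 4}
  x = 1: [0↦4, 1↦2, 2↦5, 3↦6, 4↦5, 5↦2, 6↦4]  zeros at y ∈ ∅
  x = 2: [0↦5, 1↦5, 2↦6, 3↦1, 4↦4, 5↦1, 6↦6]  zeros at y ∈ ∅
  x = 3: [0↦6, 1↦6, 2↦3, 3↦4, 4↦2, 5↦4, 6↦3]  zeros at y ∈ ∅
  x = 4: [0↦5, 1↦3, 2↦1, 3↦6, 4↦4, 5↦2, 6↦0]  zeros at y ∈ {6}
  x = 5: [0↦0, 1↦1, 2↦5, 3↦5, 4↦1, 5↦0, 6↦2]  zeros at y ∈ {0, 5}
  x = 6: [0↦3, 1↦5, 2↦6, 3↦6, 4↦5, 5↦3, 6↦0]  zeros at y ∈ {6}
Collecting zeros: affine points = {(0, 3), (0, 4), (4, 6), (5, 0), (5, 5), (6, 6)}.
Total count |C(F_7)_aff| = 6.


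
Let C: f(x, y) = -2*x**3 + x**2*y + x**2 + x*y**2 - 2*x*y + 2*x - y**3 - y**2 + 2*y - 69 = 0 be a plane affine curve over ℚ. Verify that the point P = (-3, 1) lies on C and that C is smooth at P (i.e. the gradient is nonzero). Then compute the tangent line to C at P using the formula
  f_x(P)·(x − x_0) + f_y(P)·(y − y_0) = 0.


Tangent line at P: -65*x + 6*y - 201 = 0.

Step 1: f(-3, 1) = 0, so P lies on C.
Step 2: partial derivatives
  f_x(x, y) = -6*x**2 + 2*x*y + 2*x + y**2 - 2*y + 2, f_y(x, y) = x**2 + 2*x*y - 2*x - 3*y**2 - 2*y + 2.
  f_x(P) = -65, f_y(P) = 6 (gradient nonzero, so P is smooth).
Step 3: tangent line at P: -65·(x − -3) + 6·(y − 1) = 0.
Expanding: -65*x + 6*y - 201 = 0.


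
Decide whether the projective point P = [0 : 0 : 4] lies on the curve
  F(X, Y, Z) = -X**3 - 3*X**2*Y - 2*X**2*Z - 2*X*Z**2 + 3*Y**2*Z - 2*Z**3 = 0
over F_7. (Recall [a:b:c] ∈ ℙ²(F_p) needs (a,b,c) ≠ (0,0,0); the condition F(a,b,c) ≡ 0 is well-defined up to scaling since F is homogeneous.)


F(0,0,4) ≡ 5 (mod 7); P is NOT on the curve.

Evaluate F(0, 0, 4) term-by-term (mod 7).
  -X**3 ↦ -1·0·1·1 = 0
  -3*X**2*Y ↦ -3·0·0·1 = 0
  -2*X**2*Z ↦ -2·0·1·4 = 0
  -2*X*Z**2 ↦ -2·0·1·16 = 0
  3*Y**2*Z ↦ 3·1·0·4 = 0
  -2*Z**3 ↦ -2·1·1·64 = -128
Sum: F(0, 0, 4) = (0) + (0) + (0) + (0) + (0) + (-128) = -128.
Reducing mod 7: -128 ≡ 5 (mod 7).
Since F(a, b, c) ≡ 5 ≠ 0 (mod 7), P does NOT lie on the curve.


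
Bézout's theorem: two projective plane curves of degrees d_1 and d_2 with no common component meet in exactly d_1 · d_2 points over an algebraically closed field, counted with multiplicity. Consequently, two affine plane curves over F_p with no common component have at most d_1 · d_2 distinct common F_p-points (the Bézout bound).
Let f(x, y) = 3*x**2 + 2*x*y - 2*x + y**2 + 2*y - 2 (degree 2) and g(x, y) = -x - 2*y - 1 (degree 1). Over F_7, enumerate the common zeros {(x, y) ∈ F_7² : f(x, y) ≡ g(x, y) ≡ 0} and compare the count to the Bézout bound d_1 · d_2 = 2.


Common zeros: {(3, 5), (4, 1)}; count = 2; Bézout bound = 2.

deg(f) = 2, deg(g) = 1, so Bézout bound = 2.
Scan x ∈ F_7. For each x, list the y ∈ F_7 with f(x, y) ≡ 0 and those with g(x, y) ≡ 0 (mod 7); the common zeros in that column are the intersection.
  x = 0: f ≡ 0 at y ∈ ∅; g ≡ 0 at y ∈ {3}; common: ∅.
  x = 1: f ≡ 0 at y ∈ ∅; g ≡ 0 at y ∈ {6}; common: ∅.
  x = 2: f ≡ 0 at y ∈ ∅; g ≡ 0 at y ∈ {2}; common: ∅.
  x = 3: f ≡ 0 at y ∈ {1, 5}; g ≡ 0 at y ∈ {5}; common: {5}.
  x = 4: f ≡ 0 at y ∈ {1, 3}; g ≡ 0 at y ∈ {1}; common: {1}.
  x = 5: f ≡ 0 at y ∈ {0, 2}; g ≡ 0 at y ∈ {4}; common: ∅.
  x = 6: f ≡ 0 at y ∈ {2, 5}; g ≡ 0 at y ∈ {0}; common: ∅.
Collecting: common zeros = {(3, 5), (4, 1)}, so the count is 2.
Comparison with the Bézout bound: 2 ≤ 2 = deg(f)·deg(g), as expected for curves with no common component (the bound is attained).
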